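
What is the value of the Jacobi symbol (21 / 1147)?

-1

21 ≡ 1 (mod 4), so quadratic reciprocity gives (21 / 1147) = (1147 / 21). Reduce: 1147 ≡ 13 (mod 21). Now have (13 / 21).
13 ≡ 1 (mod 4), so quadratic reciprocity gives (13 / 21) = (21 / 13). Reduce: 21 ≡ 8 (mod 13). Now have (8 / 13).
Factor out 2: 8 = 2^3. Since 13 ≡ 5 (mod 8), (2 / 13) = -1, and (2 / 13)^3 = -1. Now have -(1 / 13).
(1 / 13) = 1. Collecting the sign factors: -1.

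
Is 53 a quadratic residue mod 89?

53 ≡ 1 (mod 4), so quadratic reciprocity gives (53/89) = (89/53). Reduce: 89 ≡ 36 (mod 53). Now have (36/53).
Factor out 2: 36 = 2^2·9. Since 53 ≡ 5 (mod 8), (2/53) = -1, and (2/53)^2 = +1. Now have (9/53).
9 ≡ 1 (mod 4), so quadratic reciprocity gives (9/53) = (53/9). Reduce: 53 ≡ 8 (mod 9). Now have (8/9).
Factor out 2: 8 = 2^3. Since 9 ≡ 1 (mod 8), (2/9) = +1, and (2/9)^3 = +1. Now have (1/9).
(1/9) = 1. Collecting the sign factors: 1.
The Legendre symbol is 1, so x^2 ≡ 53 (mod 89) has solution.

yes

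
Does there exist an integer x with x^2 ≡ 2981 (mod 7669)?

no

(2981/7669)
  = (7669/2981)    [QR: 2981 ≡ 1 mod 4, sign kept]
  = (1707/2981)    [7669 ≡ 1707 mod 2981]
  = (2981/1707)    [QR: 2981 ≡ 1 mod 4, sign kept]
  = (1274/1707)    [2981 ≡ 1274 mod 1707]
  = -(637/1707)    [1707 ≡ 3 mod 8 ⇒ (2/1707) = -1]
  = -(1707/637)    [QR: 637 ≡ 1 mod 4, sign kept]
  = -(433/637)    [1707 ≡ 433 mod 637]
  = -(637/433)    [QR: 433 ≡ 1 mod 4, sign kept]
  = -(204/433)    [637 ≡ 204 mod 433]
  = -(51/433)    [433 ≡ 1 mod 8 ⇒ (2/433)^2 = +1]
  = -(433/51)    [QR: 433 ≡ 1 mod 4, sign kept]
  = -(25/51)    [433 ≡ 25 mod 51]
  = -(51/25)    [QR: 25 ≡ 1 mod 4, sign kept]
  = -(1/25)    [51 ≡ 1 mod 25]
  = -1    [(1/25) = 1]
The Legendre symbol is -1, so x^2 ≡ 2981 (mod 7669) has no solution.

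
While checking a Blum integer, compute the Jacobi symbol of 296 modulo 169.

Reduce the numerator: 296 ≡ 127 (mod 169), so (296/169) = (127/169).
169 ≡ 1 (mod 4), so quadratic reciprocity gives (127/169) = (169/127). Reduce: 169 ≡ 42 (mod 127). Now have (42/127).
Factor out 2: 42 = 2·21. Since 127 ≡ 7 (mod 8), (2/127) = +1. Now have (21/127).
21 ≡ 1 (mod 4), so quadratic reciprocity gives (21/127) = (127/21). Reduce: 127 ≡ 1 (mod 21). Now have (1/21).
(1/21) = 1. Collecting the sign factors: 1.

1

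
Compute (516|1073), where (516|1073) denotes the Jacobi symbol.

(516|1073)
  = (129|1073)    [1073 ≡ 1 mod 8 ⇒ (2|1073)^2 = +1]
  = (1073|129)    [QR: 129 ≡ 1 mod 4, sign kept]
  = (41|129)    [1073 ≡ 41 mod 129]
  = (129|41)    [QR: 41 ≡ 1 mod 4, sign kept]
  = (6|41)    [129 ≡ 6 mod 41]
  = (3|41)    [41 ≡ 1 mod 8 ⇒ (2|41) = +1]
  = (41|3)    [QR: 41 ≡ 1 mod 4, sign kept]
  = (2|3)    [41 ≡ 2 mod 3]
  = -(1|3)    [3 ≡ 3 mod 8 ⇒ (2|3) = -1]
  = -1    [(1|3) = 1]

-1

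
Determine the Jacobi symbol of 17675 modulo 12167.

-1

Reduce the numerator: 17675 ≡ 5508 (mod 12167), so (17675 / 12167) = (5508 / 12167).
Factor out 2: 5508 = 2^2·1377. Since 12167 ≡ 7 (mod 8), (2 / 12167) = +1, and (2 / 12167)^2 = +1. Now have (1377 / 12167).
1377 ≡ 1 (mod 4), so quadratic reciprocity gives (1377 / 12167) = (12167 / 1377). Reduce: 12167 ≡ 1151 (mod 1377). Now have (1151 / 1377).
1377 ≡ 1 (mod 4), so quadratic reciprocity gives (1151 / 1377) = (1377 / 1151). Reduce: 1377 ≡ 226 (mod 1151). Now have (226 / 1151).
Factor out 2: 226 = 2·113. Since 1151 ≡ 7 (mod 8), (2 / 1151) = +1. Now have (113 / 1151).
113 ≡ 1 (mod 4), so quadratic reciprocity gives (113 / 1151) = (1151 / 113). Reduce: 1151 ≡ 21 (mod 113). Now have (21 / 113).
21 ≡ 1 (mod 4), so quadratic reciprocity gives (21 / 113) = (113 / 21). Reduce: 113 ≡ 8 (mod 21). Now have (8 / 21).
Factor out 2: 8 = 2^3. Since 21 ≡ 5 (mod 8), (2 / 21) = -1, and (2 / 21)^3 = -1. Now have -(1 / 21).
(1 / 21) = 1. Collecting the sign factors: -1.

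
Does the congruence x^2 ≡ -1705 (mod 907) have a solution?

yes

Reduce the numerator: -1705 ≡ 109 (mod 907), so (-1705/907) = (109/907).
109 ≡ 1 (mod 4), so quadratic reciprocity gives (109/907) = (907/109). Reduce: 907 ≡ 35 (mod 109). Now have (35/109).
109 ≡ 1 (mod 4), so quadratic reciprocity gives (35/109) = (109/35). Reduce: 109 ≡ 4 (mod 35). Now have (4/35).
Factor out 2: 4 = 2^2. Since 35 ≡ 3 (mod 8), (2/35) = -1, and (2/35)^2 = +1. Now have (1/35).
(1/35) = 1. Collecting the sign factors: 1.
The Legendre symbol is 1, so x^2 ≡ -1705 (mod 907) has solution.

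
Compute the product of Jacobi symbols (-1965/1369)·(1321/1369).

By multiplicativity, (-1965·1321/1369) = (-1965/1369)·(1321/1369).
First factor (-1965/1369):
Pull out -1: (-1965/1369) = (-1/1369)·(1965/1369). Since 1369 ≡ 1 (mod 4), (-1/1369) = +1. Now have (1965/1369).
Reduce the numerator: 1965 ≡ 596 (mod 1369), so (1965/1369) = (596/1369).
Factor out 2: 596 = 2^2·149. Since 1369 ≡ 1 (mod 8), (2/1369) = +1, and (2/1369)^2 = +1. Now have (149/1369).
149 ≡ 1 (mod 4), so quadratic reciprocity gives (149/1369) = (1369/149). Reduce: 1369 ≡ 28 (mod 149). Now have (28/149).
Factor out 2: 28 = 2^2·7. Since 149 ≡ 5 (mod 8), (2/149) = -1, and (2/149)^2 = +1. Now have (7/149).
149 ≡ 1 (mod 4), so quadratic reciprocity gives (7/149) = (149/7). Reduce: 149 ≡ 2 (mod 7). Now have (2/7).
Factor out 2: 2 = 2. Since 7 ≡ 7 (mod 8), (2/7) = +1. Now have (1/7).
(1/7) = 1. Collecting the sign factors: 1.
Second factor (1321/1369):
1321 ≡ 1 (mod 4), so quadratic reciprocity gives (1321/1369) = (1369/1321). Reduce: 1369 ≡ 48 (mod 1321). Now have (48/1321).
Factor out 2: 48 = 2^4·3. Since 1321 ≡ 1 (mod 8), (2/1321) = +1, and (2/1321)^4 = +1. Now have (3/1321).
1321 ≡ 1 (mod 4), so quadratic reciprocity gives (3/1321) = (1321/3). Reduce: 1321 ≡ 1 (mod 3). Now have (1/3).
(1/3) = 1. Collecting the sign factors: 1.
Product: (1)·(1) = 1.

1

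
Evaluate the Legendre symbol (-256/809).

Reduce the numerator: -256 ≡ 553 (mod 809), so (-256/809) = (553/809).
553 ≡ 1 (mod 4), so quadratic reciprocity gives (553/809) = (809/553). Reduce: 809 ≡ 256 (mod 553). Now have (256/553).
Factor out 2: 256 = 2^8. Since 553 ≡ 1 (mod 8), (2/553) = +1, and (2/553)^8 = +1. Now have (1/553).
(1/553) = 1. Collecting the sign factors: 1.

1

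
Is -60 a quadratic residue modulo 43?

(-60/43)
  = -(60/43)    [43 ≡ 3 mod 4 ⇒ (-1/43) = -1]
  = -(17/43)    [60 ≡ 17 mod 43]
  = -(43/17)    [QR: 17 ≡ 1 mod 4, sign kept]
  = -(9/17)    [43 ≡ 9 mod 17]
  = -(17/9)    [QR: 9 ≡ 1 mod 4, sign kept]
  = -(8/9)    [17 ≡ 8 mod 9]
  = -(1/9)    [9 ≡ 1 mod 8 ⇒ (2/9)^3 = +1]
  = -1    [(1/9) = 1]
(-60/43) = -1, and 43 is prime, so -60 is not a quadratic residue mod 43.

no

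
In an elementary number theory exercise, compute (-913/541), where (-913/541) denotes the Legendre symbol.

Reduce the numerator: -913 ≡ 169 (mod 541), so (-913/541) = (169/541).
169 ≡ 1 (mod 4), so quadratic reciprocity gives (169/541) = (541/169). Reduce: 541 ≡ 34 (mod 169). Now have (34/169).
Factor out 2: 34 = 2·17. Since 169 ≡ 1 (mod 8), (2/169) = +1. Now have (17/169).
17 ≡ 1 (mod 4), so quadratic reciprocity gives (17/169) = (169/17). Reduce: 169 ≡ 16 (mod 17). Now have (16/17).
Factor out 2: 16 = 2^4. Since 17 ≡ 1 (mod 8), (2/17) = +1, and (2/17)^4 = +1. Now have (1/17).
(1/17) = 1. Collecting the sign factors: 1.

1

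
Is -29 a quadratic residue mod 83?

no

(-29/83)
  = (54/83)    [-29 ≡ 54 mod 83]
  = -(27/83)    [83 ≡ 3 mod 8 ⇒ (2/83) = -1]
  = (83/27)    [QR: both ≡ 3 mod 4, sign flips]
  = (2/27)    [83 ≡ 2 mod 27]
  = -(1/27)    [27 ≡ 3 mod 8 ⇒ (2/27) = -1]
  = -1    [(1/27) = 1]
(-29/83) = -1, and 83 is prime, so -29 is not a quadratic residue mod 83.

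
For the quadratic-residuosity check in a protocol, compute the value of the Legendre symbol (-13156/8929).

Pull out -1: (-13156/8929) = (-1/8929)·(13156/8929). Since 8929 ≡ 1 (mod 4), (-1/8929) = +1. Now have (13156/8929).
Reduce the numerator: 13156 ≡ 4227 (mod 8929), so (13156/8929) = (4227/8929).
8929 ≡ 1 (mod 4), so quadratic reciprocity gives (4227/8929) = (8929/4227). Reduce: 8929 ≡ 475 (mod 4227). Now have (475/4227).
Both 475 ≡ 3 and 4227 ≡ 3 (mod 4), so reciprocity gives (475/4227) = -(4227/475). Reduce: 4227 ≡ 427 (mod 475). Now have -(427/475).
Both 427 ≡ 3 and 475 ≡ 3 (mod 4), so reciprocity gives (427/475) = -(475/427). Reduce: 475 ≡ 48 (mod 427). Now have (48/427).
Factor out 2: 48 = 2^4·3. Since 427 ≡ 3 (mod 8), (2/427) = -1, and (2/427)^4 = +1. Now have (3/427).
Both 3 ≡ 3 and 427 ≡ 3 (mod 4), so reciprocity gives (3/427) = -(427/3). Reduce: 427 ≡ 1 (mod 3). Now have -(1/3).
(1/3) = 1. Collecting the sign factors: -1.

-1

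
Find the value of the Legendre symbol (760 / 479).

-1

Reduce the numerator: 760 ≡ 281 (mod 479), so (760 / 479) = (281 / 479).
281 ≡ 1 (mod 4), so quadratic reciprocity gives (281 / 479) = (479 / 281). Reduce: 479 ≡ 198 (mod 281). Now have (198 / 281).
Factor out 2: 198 = 2·99. Since 281 ≡ 1 (mod 8), (2 / 281) = +1. Now have (99 / 281).
281 ≡ 1 (mod 4), so quadratic reciprocity gives (99 / 281) = (281 / 99). Reduce: 281 ≡ 83 (mod 99). Now have (83 / 99).
Both 83 ≡ 3 and 99 ≡ 3 (mod 4), so reciprocity gives (83 / 99) = -(99 / 83). Reduce: 99 ≡ 16 (mod 83). Now have -(16 / 83).
Factor out 2: 16 = 2^4. Since 83 ≡ 3 (mod 8), (2 / 83) = -1, and (2 / 83)^4 = +1. Now have -(1 / 83).
(1 / 83) = 1. Collecting the sign factors: -1.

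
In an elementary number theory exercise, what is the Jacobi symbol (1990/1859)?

Reduce the numerator: 1990 ≡ 131 (mod 1859), so (1990/1859) = (131/1859).
Both 131 ≡ 3 and 1859 ≡ 3 (mod 4), so reciprocity gives (131/1859) = -(1859/131). Reduce: 1859 ≡ 25 (mod 131). Now have -(25/131).
25 ≡ 1 (mod 4), so quadratic reciprocity gives (25/131) = (131/25). Reduce: 131 ≡ 6 (mod 25). Now have -(6/25).
Factor out 2: 6 = 2·3. Since 25 ≡ 1 (mod 8), (2/25) = +1. Now have -(3/25).
25 ≡ 1 (mod 4), so quadratic reciprocity gives (3/25) = (25/3). Reduce: 25 ≡ 1 (mod 3). Now have -(1/3).
(1/3) = 1. Collecting the sign factors: -1.

-1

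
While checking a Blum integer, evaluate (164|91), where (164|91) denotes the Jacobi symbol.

(164|91)
  = (73|91)    [164 ≡ 73 mod 91]
  = (91|73)    [QR: 73 ≡ 1 mod 4, sign kept]
  = (18|73)    [91 ≡ 18 mod 73]
  = (9|73)    [73 ≡ 1 mod 8 ⇒ (2|73) = +1]
  = (73|9)    [QR: 9 ≡ 1 mod 4, sign kept]
  = (1|9)    [73 ≡ 1 mod 9]
  = 1    [(1|9) = 1]

1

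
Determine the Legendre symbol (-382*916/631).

By multiplicativity, (-382·916/631) = (-382/631)·(916/631).
First factor (-382/631):
Pull out -1: (-382/631) = (-1/631)·(382/631). Since 631 ≡ 3 (mod 4), (-1/631) = -1. Now have -(382/631).
Factor out 2: 382 = 2·191. Since 631 ≡ 7 (mod 8), (2/631) = +1. Now have -(191/631).
Both 191 ≡ 3 and 631 ≡ 3 (mod 4), so reciprocity gives (191/631) = -(631/191). Reduce: 631 ≡ 58 (mod 191). Now have (58/191).
Factor out 2: 58 = 2·29. Since 191 ≡ 7 (mod 8), (2/191) = +1. Now have (29/191).
29 ≡ 1 (mod 4), so quadratic reciprocity gives (29/191) = (191/29). Reduce: 191 ≡ 17 (mod 29). Now have (17/29).
17 ≡ 1 (mod 4), so quadratic reciprocity gives (17/29) = (29/17). Reduce: 29 ≡ 12 (mod 17). Now have (12/17).
Factor out 2: 12 = 2^2·3. Since 17 ≡ 1 (mod 8), (2/17) = +1, and (2/17)^2 = +1. Now have (3/17).
17 ≡ 1 (mod 4), so quadratic reciprocity gives (3/17) = (17/3). Reduce: 17 ≡ 2 (mod 3). Now have (2/3).
Factor out 2: 2 = 2. Since 3 ≡ 3 (mod 8), (2/3) = -1. Now have -(1/3).
(1/3) = 1. Collecting the sign factors: -1.
Second factor (916/631):
Reduce the numerator: 916 ≡ 285 (mod 631), so (916/631) = (285/631).
285 ≡ 1 (mod 4), so quadratic reciprocity gives (285/631) = (631/285). Reduce: 631 ≡ 61 (mod 285). Now have (61/285).
61 ≡ 1 (mod 4), so quadratic reciprocity gives (61/285) = (285/61). Reduce: 285 ≡ 41 (mod 61). Now have (41/61).
41 ≡ 1 (mod 4), so quadratic reciprocity gives (41/61) = (61/41). Reduce: 61 ≡ 20 (mod 41). Now have (20/41).
Factor out 2: 20 = 2^2·5. Since 41 ≡ 1 (mod 8), (2/41) = +1, and (2/41)^2 = +1. Now have (5/41).
5 ≡ 1 (mod 4), so quadratic reciprocity gives (5/41) = (41/5). Reduce: 41 ≡ 1 (mod 5). Now have (1/5).
(1/5) = 1. Collecting the sign factors: 1.
Product: (-1)·(1) = -1.

-1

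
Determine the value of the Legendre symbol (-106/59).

1

(-106/59)
  = (12/59)    [-106 ≡ 12 mod 59]
  = (3/59)    [59 ≡ 3 mod 8 ⇒ (2/59)^2 = +1]
  = -(59/3)    [QR: both ≡ 3 mod 4, sign flips]
  = -(2/3)    [59 ≡ 2 mod 3]
  = (1/3)    [3 ≡ 3 mod 8 ⇒ (2/3) = -1]
  = 1    [(1/3) = 1]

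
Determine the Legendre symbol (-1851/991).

Reduce the numerator: -1851 ≡ 131 (mod 991), so (-1851/991) = (131/991).
Both 131 ≡ 3 and 991 ≡ 3 (mod 4), so reciprocity gives (131/991) = -(991/131). Reduce: 991 ≡ 74 (mod 131). Now have -(74/131).
Factor out 2: 74 = 2·37. Since 131 ≡ 3 (mod 8), (2/131) = -1. Now have (37/131).
37 ≡ 1 (mod 4), so quadratic reciprocity gives (37/131) = (131/37). Reduce: 131 ≡ 20 (mod 37). Now have (20/37).
Factor out 2: 20 = 2^2·5. Since 37 ≡ 5 (mod 8), (2/37) = -1, and (2/37)^2 = +1. Now have (5/37).
5 ≡ 1 (mod 4), so quadratic reciprocity gives (5/37) = (37/5). Reduce: 37 ≡ 2 (mod 5). Now have (2/5).
Factor out 2: 2 = 2. Since 5 ≡ 5 (mod 8), (2/5) = -1. Now have -(1/5).
(1/5) = 1. Collecting the sign factors: -1.

-1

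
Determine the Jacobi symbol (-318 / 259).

(-318 / 259)
  = -(318 / 259)    [259 ≡ 3 mod 4 ⇒ (-1 / 259) = -1]
  = -(59 / 259)    [318 ≡ 59 mod 259]
  = (259 / 59)    [QR: both ≡ 3 mod 4, sign flips]
  = (23 / 59)    [259 ≡ 23 mod 59]
  = -(59 / 23)    [QR: both ≡ 3 mod 4, sign flips]
  = -(13 / 23)    [59 ≡ 13 mod 23]
  = -(23 / 13)    [QR: 13 ≡ 1 mod 4, sign kept]
  = -(10 / 13)    [23 ≡ 10 mod 13]
  = (5 / 13)    [13 ≡ 5 mod 8 ⇒ (2 / 13) = -1]
  = (13 / 5)    [QR: 5 ≡ 1 mod 4, sign kept]
  = (3 / 5)    [13 ≡ 3 mod 5]
  = (5 / 3)    [QR: 5 ≡ 1 mod 4, sign kept]
  = (2 / 3)    [5 ≡ 2 mod 3]
  = -(1 / 3)    [3 ≡ 3 mod 8 ⇒ (2 / 3) = -1]
  = -1    [(1 / 3) = 1]

-1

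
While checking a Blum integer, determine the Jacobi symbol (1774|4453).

(1774|4453)
  = -(887|4453)    [4453 ≡ 5 mod 8 ⇒ (2|4453) = -1]
  = -(4453|887)    [QR: 4453 ≡ 1 mod 4, sign kept]
  = -(18|887)    [4453 ≡ 18 mod 887]
  = -(9|887)    [887 ≡ 7 mod 8 ⇒ (2|887) = +1]
  = -(887|9)    [QR: 9 ≡ 1 mod 4, sign kept]
  = -(5|9)    [887 ≡ 5 mod 9]
  = -(9|5)    [QR: 5 ≡ 1 mod 4, sign kept]
  = -(4|5)    [9 ≡ 4 mod 5]
  = -(1|5)    [5 ≡ 5 mod 8 ⇒ (2|5)^2 = +1]
  = -1    [(1|5) = 1]

-1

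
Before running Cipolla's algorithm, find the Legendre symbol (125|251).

1

(125|251)
  = (251|125)    [QR: 125 ≡ 1 mod 4, sign kept]
  = (1|125)    [251 ≡ 1 mod 125]
  = 1    [(1|125) = 1]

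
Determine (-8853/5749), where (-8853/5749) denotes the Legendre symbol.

1

(-8853/5749)
  = (2645/5749)    [-8853 ≡ 2645 mod 5749]
  = (5749/2645)    [QR: 2645 ≡ 1 mod 4, sign kept]
  = (459/2645)    [5749 ≡ 459 mod 2645]
  = (2645/459)    [QR: 2645 ≡ 1 mod 4, sign kept]
  = (350/459)    [2645 ≡ 350 mod 459]
  = -(175/459)    [459 ≡ 3 mod 8 ⇒ (2/459) = -1]
  = (459/175)    [QR: both ≡ 3 mod 4, sign flips]
  = (109/175)    [459 ≡ 109 mod 175]
  = (175/109)    [QR: 109 ≡ 1 mod 4, sign kept]
  = (66/109)    [175 ≡ 66 mod 109]
  = -(33/109)    [109 ≡ 5 mod 8 ⇒ (2/109) = -1]
  = -(109/33)    [QR: 33 ≡ 1 mod 4, sign kept]
  = -(10/33)    [109 ≡ 10 mod 33]
  = -(5/33)    [33 ≡ 1 mod 8 ⇒ (2/33) = +1]
  = -(33/5)    [QR: 5 ≡ 1 mod 4, sign kept]
  = -(3/5)    [33 ≡ 3 mod 5]
  = -(5/3)    [QR: 5 ≡ 1 mod 4, sign kept]
  = -(2/3)    [5 ≡ 2 mod 3]
  = (1/3)    [3 ≡ 3 mod 8 ⇒ (2/3) = -1]
  = 1    [(1/3) = 1]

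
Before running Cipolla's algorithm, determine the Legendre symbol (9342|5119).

1

(9342|5119)
  = (4223|5119)    [9342 ≡ 4223 mod 5119]
  = -(5119|4223)    [QR: both ≡ 3 mod 4, sign flips]
  = -(896|4223)    [5119 ≡ 896 mod 4223]
  = -(7|4223)    [4223 ≡ 7 mod 8 ⇒ (2|4223)^7 = +1]
  = (4223|7)    [QR: both ≡ 3 mod 4, sign flips]
  = (2|7)    [4223 ≡ 2 mod 7]
  = (1|7)    [7 ≡ 7 mod 8 ⇒ (2|7) = +1]
  = 1    [(1|7) = 1]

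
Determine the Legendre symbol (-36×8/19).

1

By multiplicativity, (-36·8/19) = (-36/19)·(8/19).
First factor (-36/19):
Pull out -1: (-36/19) = (-1/19)·(36/19). Since 19 ≡ 3 (mod 4), (-1/19) = -1. Now have -(36/19).
Reduce the numerator: 36 ≡ 17 (mod 19), so (36/19) = (17/19).
17 ≡ 1 (mod 4), so quadratic reciprocity gives (17/19) = (19/17). Reduce: 19 ≡ 2 (mod 17). Now have -(2/17).
Factor out 2: 2 = 2. Since 17 ≡ 1 (mod 8), (2/17) = +1. Now have -(1/17).
(1/17) = 1. Collecting the sign factors: -1.
Second factor (8/19):
Factor out 2: 8 = 2^3. Since 19 ≡ 3 (mod 8), (2/19) = -1, and (2/19)^3 = -1. Now have -(1/19).
(1/19) = 1. Collecting the sign factors: -1.
Product: (-1)·(-1) = 1.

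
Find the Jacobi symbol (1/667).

(1/667) = 1. Collecting the sign factors: 1.

1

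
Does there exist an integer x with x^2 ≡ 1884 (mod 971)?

no

(1884/971)
  = (913/971)    [1884 ≡ 913 mod 971]
  = (971/913)    [QR: 913 ≡ 1 mod 4, sign kept]
  = (58/913)    [971 ≡ 58 mod 913]
  = (29/913)    [913 ≡ 1 mod 8 ⇒ (2/913) = +1]
  = (913/29)    [QR: 29 ≡ 1 mod 4, sign kept]
  = (14/29)    [913 ≡ 14 mod 29]
  = -(7/29)    [29 ≡ 5 mod 8 ⇒ (2/29) = -1]
  = -(29/7)    [QR: 29 ≡ 1 mod 4, sign kept]
  = -(1/7)    [29 ≡ 1 mod 7]
  = -1    [(1/7) = 1]
(1884/971) = -1, and 971 is prime, so 1884 is not a quadratic residue mod 971.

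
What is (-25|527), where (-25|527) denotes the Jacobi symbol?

-1

Pull out -1: (-25|527) = (-1|527)·(25|527). Since 527 ≡ 3 (mod 4), (-1|527) = -1. Now have -(25|527).
25 ≡ 1 (mod 4), so quadratic reciprocity gives (25|527) = (527|25). Reduce: 527 ≡ 2 (mod 25). Now have -(2|25).
Factor out 2: 2 = 2. Since 25 ≡ 1 (mod 8), (2|25) = +1. Now have -(1|25).
(1|25) = 1. Collecting the sign factors: -1.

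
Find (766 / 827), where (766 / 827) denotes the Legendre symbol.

-1

Factor out 2: 766 = 2·383. Since 827 ≡ 3 (mod 8), (2 / 827) = -1. Now have -(383 / 827).
Both 383 ≡ 3 and 827 ≡ 3 (mod 4), so reciprocity gives (383 / 827) = -(827 / 383). Reduce: 827 ≡ 61 (mod 383). Now have (61 / 383).
61 ≡ 1 (mod 4), so quadratic reciprocity gives (61 / 383) = (383 / 61). Reduce: 383 ≡ 17 (mod 61). Now have (17 / 61).
17 ≡ 1 (mod 4), so quadratic reciprocity gives (17 / 61) = (61 / 17). Reduce: 61 ≡ 10 (mod 17). Now have (10 / 17).
Factor out 2: 10 = 2·5. Since 17 ≡ 1 (mod 8), (2 / 17) = +1. Now have (5 / 17).
5 ≡ 1 (mod 4), so quadratic reciprocity gives (5 / 17) = (17 / 5). Reduce: 17 ≡ 2 (mod 5). Now have (2 / 5).
Factor out 2: 2 = 2. Since 5 ≡ 5 (mod 8), (2 / 5) = -1. Now have -(1 / 5).
(1 / 5) = 1. Collecting the sign factors: -1.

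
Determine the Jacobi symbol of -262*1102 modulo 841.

0

By multiplicativity, (-262·1102/841) = (-262/841)·(1102/841).
First factor (-262/841):
(-262/841)
  = (262/841)    [841 ≡ 1 mod 4 ⇒ (-1/841) = +1]
  = (131/841)    [841 ≡ 1 mod 8 ⇒ (2/841) = +1]
  = (841/131)    [QR: 841 ≡ 1 mod 4, sign kept]
  = (55/131)    [841 ≡ 55 mod 131]
  = -(131/55)    [QR: both ≡ 3 mod 4, sign flips]
  = -(21/55)    [131 ≡ 21 mod 55]
  = -(55/21)    [QR: 21 ≡ 1 mod 4, sign kept]
  = -(13/21)    [55 ≡ 13 mod 21]
  = -(21/13)    [QR: 13 ≡ 1 mod 4, sign kept]
  = -(8/13)    [21 ≡ 8 mod 13]
  = (1/13)    [13 ≡ 5 mod 8 ⇒ (2/13)^3 = -1]
  = 1    [(1/13) = 1]
Second factor (1102/841):
(1102/841)
  = (261/841)    [1102 ≡ 261 mod 841]
  = (841/261)    [QR: 261 ≡ 1 mod 4, sign kept]
  = (58/261)    [841 ≡ 58 mod 261]
  = -(29/261)    [261 ≡ 5 mod 8 ⇒ (2/261) = -1]
  = -(261/29)    [QR: 29 ≡ 1 mod 4, sign kept]
  = -(0/29)    [261 ≡ 0 mod 29]
  = 0    [numerator 0, gcd > 1]
Product: (1)·(0) = 0.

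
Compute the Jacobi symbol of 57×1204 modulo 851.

-1

By multiplicativity, (57·1204 / 851) = (57 / 851)·(1204 / 851).
First factor (57 / 851):
57 ≡ 1 (mod 4), so quadratic reciprocity gives (57 / 851) = (851 / 57). Reduce: 851 ≡ 53 (mod 57). Now have (53 / 57).
53 ≡ 1 (mod 4), so quadratic reciprocity gives (53 / 57) = (57 / 53). Reduce: 57 ≡ 4 (mod 53). Now have (4 / 53).
Factor out 2: 4 = 2^2. Since 53 ≡ 5 (mod 8), (2 / 53) = -1, and (2 / 53)^2 = +1. Now have (1 / 53).
(1 / 53) = 1. Collecting the sign factors: 1.
Second factor (1204 / 851):
Reduce the numerator: 1204 ≡ 353 (mod 851), so (1204 / 851) = (353 / 851).
353 ≡ 1 (mod 4), so quadratic reciprocity gives (353 / 851) = (851 / 353). Reduce: 851 ≡ 145 (mod 353). Now have (145 / 353).
145 ≡ 1 (mod 4), so quadratic reciprocity gives (145 / 353) = (353 / 145). Reduce: 353 ≡ 63 (mod 145). Now have (63 / 145).
145 ≡ 1 (mod 4), so quadratic reciprocity gives (63 / 145) = (145 / 63). Reduce: 145 ≡ 19 (mod 63). Now have (19 / 63).
Both 19 ≡ 3 and 63 ≡ 3 (mod 4), so reciprocity gives (19 / 63) = -(63 / 19). Reduce: 63 ≡ 6 (mod 19). Now have -(6 / 19).
Factor out 2: 6 = 2·3. Since 19 ≡ 3 (mod 8), (2 / 19) = -1. Now have (3 / 19).
Both 3 ≡ 3 and 19 ≡ 3 (mod 4), so reciprocity gives (3 / 19) = -(19 / 3). Reduce: 19 ≡ 1 (mod 3). Now have -(1 / 3).
(1 / 3) = 1. Collecting the sign factors: -1.
Product: (1)·(-1) = -1.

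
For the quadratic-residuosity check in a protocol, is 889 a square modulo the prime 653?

(889/653)
  = (236/653)    [889 ≡ 236 mod 653]
  = (59/653)    [653 ≡ 5 mod 8 ⇒ (2/653)^2 = +1]
  = (653/59)    [QR: 653 ≡ 1 mod 4, sign kept]
  = (4/59)    [653 ≡ 4 mod 59]
  = (1/59)    [59 ≡ 3 mod 8 ⇒ (2/59)^2 = +1]
  = 1    [(1/59) = 1]
(889/653) = 1, and 653 is prime, so 889 is a quadratic residue mod 653.

yes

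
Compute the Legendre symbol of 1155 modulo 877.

1

Reduce the numerator: 1155 ≡ 278 (mod 877), so (1155/877) = (278/877).
Factor out 2: 278 = 2·139. Since 877 ≡ 5 (mod 8), (2/877) = -1. Now have -(139/877).
877 ≡ 1 (mod 4), so quadratic reciprocity gives (139/877) = (877/139). Reduce: 877 ≡ 43 (mod 139). Now have -(43/139).
Both 43 ≡ 3 and 139 ≡ 3 (mod 4), so reciprocity gives (43/139) = -(139/43). Reduce: 139 ≡ 10 (mod 43). Now have (10/43).
Factor out 2: 10 = 2·5. Since 43 ≡ 3 (mod 8), (2/43) = -1. Now have -(5/43).
5 ≡ 1 (mod 4), so quadratic reciprocity gives (5/43) = (43/5). Reduce: 43 ≡ 3 (mod 5). Now have -(3/5).
5 ≡ 1 (mod 4), so quadratic reciprocity gives (3/5) = (5/3). Reduce: 5 ≡ 2 (mod 3). Now have -(2/3).
Factor out 2: 2 = 2. Since 3 ≡ 3 (mod 8), (2/3) = -1. Now have (1/3).
(1/3) = 1. Collecting the sign factors: 1.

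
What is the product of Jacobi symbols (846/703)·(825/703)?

By multiplicativity, (846·825/703) = (846/703)·(825/703).
First factor (846/703):
Reduce the numerator: 846 ≡ 143 (mod 703), so (846/703) = (143/703).
Both 143 ≡ 3 and 703 ≡ 3 (mod 4), so reciprocity gives (143/703) = -(703/143). Reduce: 703 ≡ 131 (mod 143). Now have -(131/143).
Both 131 ≡ 3 and 143 ≡ 3 (mod 4), so reciprocity gives (131/143) = -(143/131). Reduce: 143 ≡ 12 (mod 131). Now have (12/131).
Factor out 2: 12 = 2^2·3. Since 131 ≡ 3 (mod 8), (2/131) = -1, and (2/131)^2 = +1. Now have (3/131).
Both 3 ≡ 3 and 131 ≡ 3 (mod 4), so reciprocity gives (3/131) = -(131/3). Reduce: 131 ≡ 2 (mod 3). Now have -(2/3).
Factor out 2: 2 = 2. Since 3 ≡ 3 (mod 8), (2/3) = -1. Now have (1/3).
(1/3) = 1. Collecting the sign factors: 1.
Second factor (825/703):
Reduce the numerator: 825 ≡ 122 (mod 703), so (825/703) = (122/703).
Factor out 2: 122 = 2·61. Since 703 ≡ 7 (mod 8), (2/703) = +1. Now have (61/703).
61 ≡ 1 (mod 4), so quadratic reciprocity gives (61/703) = (703/61). Reduce: 703 ≡ 32 (mod 61). Now have (32/61).
Factor out 2: 32 = 2^5. Since 61 ≡ 5 (mod 8), (2/61) = -1, and (2/61)^5 = -1. Now have -(1/61).
(1/61) = 1. Collecting the sign factors: -1.
Product: (1)·(-1) = -1.

-1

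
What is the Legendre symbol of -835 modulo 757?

-1

Reduce the numerator: -835 ≡ 679 (mod 757), so (-835 / 757) = (679 / 757).
757 ≡ 1 (mod 4), so quadratic reciprocity gives (679 / 757) = (757 / 679). Reduce: 757 ≡ 78 (mod 679). Now have (78 / 679).
Factor out 2: 78 = 2·39. Since 679 ≡ 7 (mod 8), (2 / 679) = +1. Now have (39 / 679).
Both 39 ≡ 3 and 679 ≡ 3 (mod 4), so reciprocity gives (39 / 679) = -(679 / 39). Reduce: 679 ≡ 16 (mod 39). Now have -(16 / 39).
Factor out 2: 16 = 2^4. Since 39 ≡ 7 (mod 8), (2 / 39) = +1, and (2 / 39)^4 = +1. Now have -(1 / 39).
(1 / 39) = 1. Collecting the sign factors: -1.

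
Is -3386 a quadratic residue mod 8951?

(-3386/8951)
  = (5565/8951)    [-3386 ≡ 5565 mod 8951]
  = (8951/5565)    [QR: 5565 ≡ 1 mod 4, sign kept]
  = (3386/5565)    [8951 ≡ 3386 mod 5565]
  = -(1693/5565)    [5565 ≡ 5 mod 8 ⇒ (2/5565) = -1]
  = -(5565/1693)    [QR: 1693 ≡ 1 mod 4, sign kept]
  = -(486/1693)    [5565 ≡ 486 mod 1693]
  = (243/1693)    [1693 ≡ 5 mod 8 ⇒ (2/1693) = -1]
  = (1693/243)    [QR: 1693 ≡ 1 mod 4, sign kept]
  = (235/243)    [1693 ≡ 235 mod 243]
  = -(243/235)    [QR: both ≡ 3 mod 4, sign flips]
  = -(8/235)    [243 ≡ 8 mod 235]
  = (1/235)    [235 ≡ 3 mod 8 ⇒ (2/235)^3 = -1]
  = 1    [(1/235) = 1]
The Legendre symbol is 1, so x^2 ≡ -3386 (mod 8951) has solution.

yes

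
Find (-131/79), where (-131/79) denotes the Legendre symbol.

-1

(-131/79)
  = (27/79)    [-131 ≡ 27 mod 79]
  = -(79/27)    [QR: both ≡ 3 mod 4, sign flips]
  = -(25/27)    [79 ≡ 25 mod 27]
  = -(27/25)    [QR: 25 ≡ 1 mod 4, sign kept]
  = -(2/25)    [27 ≡ 2 mod 25]
  = -(1/25)    [25 ≡ 1 mod 8 ⇒ (2/25) = +1]
  = -1    [(1/25) = 1]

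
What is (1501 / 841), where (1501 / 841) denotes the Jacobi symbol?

(1501 / 841)
  = (660 / 841)    [1501 ≡ 660 mod 841]
  = (165 / 841)    [841 ≡ 1 mod 8 ⇒ (2 / 841)^2 = +1]
  = (841 / 165)    [QR: 165 ≡ 1 mod 4, sign kept]
  = (16 / 165)    [841 ≡ 16 mod 165]
  = (1 / 165)    [165 ≡ 5 mod 8 ⇒ (2 / 165)^4 = +1]
  = 1    [(1 / 165) = 1]

1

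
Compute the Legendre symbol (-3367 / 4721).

(-3367 / 4721)
  = (3367 / 4721)    [4721 ≡ 1 mod 4 ⇒ (-1 / 4721) = +1]
  = (4721 / 3367)    [QR: 4721 ≡ 1 mod 4, sign kept]
  = (1354 / 3367)    [4721 ≡ 1354 mod 3367]
  = (677 / 3367)    [3367 ≡ 7 mod 8 ⇒ (2 / 3367) = +1]
  = (3367 / 677)    [QR: 677 ≡ 1 mod 4, sign kept]
  = (659 / 677)    [3367 ≡ 659 mod 677]
  = (677 / 659)    [QR: 677 ≡ 1 mod 4, sign kept]
  = (18 / 659)    [677 ≡ 18 mod 659]
  = -(9 / 659)    [659 ≡ 3 mod 8 ⇒ (2 / 659) = -1]
  = -(659 / 9)    [QR: 9 ≡ 1 mod 4, sign kept]
  = -(2 / 9)    [659 ≡ 2 mod 9]
  = -(1 / 9)    [9 ≡ 1 mod 8 ⇒ (2 / 9) = +1]
  = -1    [(1 / 9) = 1]

-1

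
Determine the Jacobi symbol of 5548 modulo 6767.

Factor out 2: 5548 = 2^2·1387. Since 6767 ≡ 7 (mod 8), (2/6767) = +1, and (2/6767)^2 = +1. Now have (1387/6767).
Both 1387 ≡ 3 and 6767 ≡ 3 (mod 4), so reciprocity gives (1387/6767) = -(6767/1387). Reduce: 6767 ≡ 1219 (mod 1387). Now have -(1219/1387).
Both 1219 ≡ 3 and 1387 ≡ 3 (mod 4), so reciprocity gives (1219/1387) = -(1387/1219). Reduce: 1387 ≡ 168 (mod 1219). Now have (168/1219).
Factor out 2: 168 = 2^3·21. Since 1219 ≡ 3 (mod 8), (2/1219) = -1, and (2/1219)^3 = -1. Now have -(21/1219).
21 ≡ 1 (mod 4), so quadratic reciprocity gives (21/1219) = (1219/21). Reduce: 1219 ≡ 1 (mod 21). Now have -(1/21).
(1/21) = 1. Collecting the sign factors: -1.

-1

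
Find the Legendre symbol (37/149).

1

(37/149)
  = (149/37)    [QR: 37 ≡ 1 mod 4, sign kept]
  = (1/37)    [149 ≡ 1 mod 37]
  = 1    [(1/37) = 1]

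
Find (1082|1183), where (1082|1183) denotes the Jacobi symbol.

1

Factor out 2: 1082 = 2·541. Since 1183 ≡ 7 (mod 8), (2|1183) = +1. Now have (541|1183).
541 ≡ 1 (mod 4), so quadratic reciprocity gives (541|1183) = (1183|541). Reduce: 1183 ≡ 101 (mod 541). Now have (101|541).
101 ≡ 1 (mod 4), so quadratic reciprocity gives (101|541) = (541|101). Reduce: 541 ≡ 36 (mod 101). Now have (36|101).
Factor out 2: 36 = 2^2·9. Since 101 ≡ 5 (mod 8), (2|101) = -1, and (2|101)^2 = +1. Now have (9|101).
9 ≡ 1 (mod 4), so quadratic reciprocity gives (9|101) = (101|9). Reduce: 101 ≡ 2 (mod 9). Now have (2|9).
Factor out 2: 2 = 2. Since 9 ≡ 1 (mod 8), (2|9) = +1. Now have (1|9).
(1|9) = 1. Collecting the sign factors: 1.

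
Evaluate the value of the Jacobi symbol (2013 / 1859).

0

Reduce the numerator: 2013 ≡ 154 (mod 1859), so (2013 / 1859) = (154 / 1859).
Factor out 2: 154 = 2·77. Since 1859 ≡ 3 (mod 8), (2 / 1859) = -1. Now have -(77 / 1859).
77 ≡ 1 (mod 4), so quadratic reciprocity gives (77 / 1859) = (1859 / 77). Reduce: 1859 ≡ 11 (mod 77). Now have -(11 / 77).
77 ≡ 1 (mod 4), so quadratic reciprocity gives (11 / 77) = (77 / 11). Reduce: 77 ≡ 0 (mod 11). Now have -(0 / 11).
The numerator is now 0 with denominator 11 > 1: the symbol is 0.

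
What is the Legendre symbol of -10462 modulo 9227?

1

(-10462/9227)
  = -(10462/9227)    [9227 ≡ 3 mod 4 ⇒ (-1/9227) = -1]
  = -(1235/9227)    [10462 ≡ 1235 mod 9227]
  = (9227/1235)    [QR: both ≡ 3 mod 4, sign flips]
  = (582/1235)    [9227 ≡ 582 mod 1235]
  = -(291/1235)    [1235 ≡ 3 mod 8 ⇒ (2/1235) = -1]
  = (1235/291)    [QR: both ≡ 3 mod 4, sign flips]
  = (71/291)    [1235 ≡ 71 mod 291]
  = -(291/71)    [QR: both ≡ 3 mod 4, sign flips]
  = -(7/71)    [291 ≡ 7 mod 71]
  = (71/7)    [QR: both ≡ 3 mod 4, sign flips]
  = (1/7)    [71 ≡ 1 mod 7]
  = 1    [(1/7) = 1]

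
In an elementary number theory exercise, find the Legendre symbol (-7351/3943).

-1

(-7351/3943)
  = -(7351/3943)    [3943 ≡ 3 mod 4 ⇒ (-1/3943) = -1]
  = -(3408/3943)    [7351 ≡ 3408 mod 3943]
  = -(213/3943)    [3943 ≡ 7 mod 8 ⇒ (2/3943)^4 = +1]
  = -(3943/213)    [QR: 213 ≡ 1 mod 4, sign kept]
  = -(109/213)    [3943 ≡ 109 mod 213]
  = -(213/109)    [QR: 109 ≡ 1 mod 4, sign kept]
  = -(104/109)    [213 ≡ 104 mod 109]
  = (13/109)    [109 ≡ 5 mod 8 ⇒ (2/109)^3 = -1]
  = (109/13)    [QR: 13 ≡ 1 mod 4, sign kept]
  = (5/13)    [109 ≡ 5 mod 13]
  = (13/5)    [QR: 5 ≡ 1 mod 4, sign kept]
  = (3/5)    [13 ≡ 3 mod 5]
  = (5/3)    [QR: 5 ≡ 1 mod 4, sign kept]
  = (2/3)    [5 ≡ 2 mod 3]
  = -(1/3)    [3 ≡ 3 mod 8 ⇒ (2/3) = -1]
  = -1    [(1/3) = 1]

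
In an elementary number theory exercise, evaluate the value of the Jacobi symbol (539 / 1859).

0

(539 / 1859)
  = -(1859 / 539)    [QR: both ≡ 3 mod 4, sign flips]
  = -(242 / 539)    [1859 ≡ 242 mod 539]
  = (121 / 539)    [539 ≡ 3 mod 8 ⇒ (2 / 539) = -1]
  = (539 / 121)    [QR: 121 ≡ 1 mod 4, sign kept]
  = (55 / 121)    [539 ≡ 55 mod 121]
  = (121 / 55)    [QR: 121 ≡ 1 mod 4, sign kept]
  = (11 / 55)    [121 ≡ 11 mod 55]
  = -(55 / 11)    [QR: both ≡ 3 mod 4, sign flips]
  = -(0 / 11)    [55 ≡ 0 mod 11]
  = 0    [numerator 0, gcd > 1]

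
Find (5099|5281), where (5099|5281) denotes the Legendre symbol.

-1

(5099|5281)
  = (5281|5099)    [QR: 5281 ≡ 1 mod 4, sign kept]
  = (182|5099)    [5281 ≡ 182 mod 5099]
  = -(91|5099)    [5099 ≡ 3 mod 8 ⇒ (2|5099) = -1]
  = (5099|91)    [QR: both ≡ 3 mod 4, sign flips]
  = (3|91)    [5099 ≡ 3 mod 91]
  = -(91|3)    [QR: both ≡ 3 mod 4, sign flips]
  = -(1|3)    [91 ≡ 1 mod 3]
  = -1    [(1|3) = 1]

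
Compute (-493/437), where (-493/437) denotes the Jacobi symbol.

1

Pull out -1: (-493/437) = (-1/437)·(493/437). Since 437 ≡ 1 (mod 4), (-1/437) = +1. Now have (493/437).
Reduce the numerator: 493 ≡ 56 (mod 437), so (493/437) = (56/437).
Factor out 2: 56 = 2^3·7. Since 437 ≡ 5 (mod 8), (2/437) = -1, and (2/437)^3 = -1. Now have -(7/437).
437 ≡ 1 (mod 4), so quadratic reciprocity gives (7/437) = (437/7). Reduce: 437 ≡ 3 (mod 7). Now have -(3/7).
Both 3 ≡ 3 and 7 ≡ 3 (mod 4), so reciprocity gives (3/7) = -(7/3). Reduce: 7 ≡ 1 (mod 3). Now have (1/3).
(1/3) = 1. Collecting the sign factors: 1.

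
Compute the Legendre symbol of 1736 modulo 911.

-1

(1736/911)
  = (825/911)    [1736 ≡ 825 mod 911]
  = (911/825)    [QR: 825 ≡ 1 mod 4, sign kept]
  = (86/825)    [911 ≡ 86 mod 825]
  = (43/825)    [825 ≡ 1 mod 8 ⇒ (2/825) = +1]
  = (825/43)    [QR: 825 ≡ 1 mod 4, sign kept]
  = (8/43)    [825 ≡ 8 mod 43]
  = -(1/43)    [43 ≡ 3 mod 8 ⇒ (2/43)^3 = -1]
  = -1    [(1/43) = 1]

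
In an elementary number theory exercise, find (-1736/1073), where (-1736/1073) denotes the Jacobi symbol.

1

Reduce the numerator: -1736 ≡ 410 (mod 1073), so (-1736/1073) = (410/1073).
Factor out 2: 410 = 2·205. Since 1073 ≡ 1 (mod 8), (2/1073) = +1. Now have (205/1073).
205 ≡ 1 (mod 4), so quadratic reciprocity gives (205/1073) = (1073/205). Reduce: 1073 ≡ 48 (mod 205). Now have (48/205).
Factor out 2: 48 = 2^4·3. Since 205 ≡ 5 (mod 8), (2/205) = -1, and (2/205)^4 = +1. Now have (3/205).
205 ≡ 1 (mod 4), so quadratic reciprocity gives (3/205) = (205/3). Reduce: 205 ≡ 1 (mod 3). Now have (1/3).
(1/3) = 1. Collecting the sign factors: 1.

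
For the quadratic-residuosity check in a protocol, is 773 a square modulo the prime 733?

yes

Reduce the numerator: 773 ≡ 40 (mod 733), so (773/733) = (40/733).
Factor out 2: 40 = 2^3·5. Since 733 ≡ 5 (mod 8), (2/733) = -1, and (2/733)^3 = -1. Now have -(5/733).
5 ≡ 1 (mod 4), so quadratic reciprocity gives (5/733) = (733/5). Reduce: 733 ≡ 3 (mod 5). Now have -(3/5).
5 ≡ 1 (mod 4), so quadratic reciprocity gives (3/5) = (5/3). Reduce: 5 ≡ 2 (mod 3). Now have -(2/3).
Factor out 2: 2 = 2. Since 3 ≡ 3 (mod 8), (2/3) = -1. Now have (1/3).
(1/3) = 1. Collecting the sign factors: 1.
(773/733) = 1, and 733 is prime, so 773 is a quadratic residue mod 733.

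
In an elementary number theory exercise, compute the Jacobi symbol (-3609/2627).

Pull out -1: (-3609/2627) = (-1/2627)·(3609/2627). Since 2627 ≡ 3 (mod 4), (-1/2627) = -1. Now have -(3609/2627).
Reduce the numerator: 3609 ≡ 982 (mod 2627), so (3609/2627) = (982/2627).
Factor out 2: 982 = 2·491. Since 2627 ≡ 3 (mod 8), (2/2627) = -1. Now have (491/2627).
Both 491 ≡ 3 and 2627 ≡ 3 (mod 4), so reciprocity gives (491/2627) = -(2627/491). Reduce: 2627 ≡ 172 (mod 491). Now have -(172/491).
Factor out 2: 172 = 2^2·43. Since 491 ≡ 3 (mod 8), (2/491) = -1, and (2/491)^2 = +1. Now have -(43/491).
Both 43 ≡ 3 and 491 ≡ 3 (mod 4), so reciprocity gives (43/491) = -(491/43). Reduce: 491 ≡ 18 (mod 43). Now have (18/43).
Factor out 2: 18 = 2·9. Since 43 ≡ 3 (mod 8), (2/43) = -1. Now have -(9/43).
9 ≡ 1 (mod 4), so quadratic reciprocity gives (9/43) = (43/9). Reduce: 43 ≡ 7 (mod 9). Now have -(7/9).
9 ≡ 1 (mod 4), so quadratic reciprocity gives (7/9) = (9/7). Reduce: 9 ≡ 2 (mod 7). Now have -(2/7).
Factor out 2: 2 = 2. Since 7 ≡ 7 (mod 8), (2/7) = +1. Now have -(1/7).
(1/7) = 1. Collecting the sign factors: -1.

-1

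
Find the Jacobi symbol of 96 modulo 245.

Factor out 2: 96 = 2^5·3. Since 245 ≡ 5 (mod 8), (2/245) = -1, and (2/245)^5 = -1. Now have -(3/245).
245 ≡ 1 (mod 4), so quadratic reciprocity gives (3/245) = (245/3). Reduce: 245 ≡ 2 (mod 3). Now have -(2/3).
Factor out 2: 2 = 2. Since 3 ≡ 3 (mod 8), (2/3) = -1. Now have (1/3).
(1/3) = 1. Collecting the sign factors: 1.

1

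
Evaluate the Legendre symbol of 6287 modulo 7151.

(6287/7151)
  = -(7151/6287)    [QR: both ≡ 3 mod 4, sign flips]
  = -(864/6287)    [7151 ≡ 864 mod 6287]
  = -(27/6287)    [6287 ≡ 7 mod 8 ⇒ (2/6287)^5 = +1]
  = (6287/27)    [QR: both ≡ 3 mod 4, sign flips]
  = (23/27)    [6287 ≡ 23 mod 27]
  = -(27/23)    [QR: both ≡ 3 mod 4, sign flips]
  = -(4/23)    [27 ≡ 4 mod 23]
  = -(1/23)    [23 ≡ 7 mod 8 ⇒ (2/23)^2 = +1]
  = -1    [(1/23) = 1]

-1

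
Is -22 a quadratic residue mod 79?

(-22|79)
  = (57|79)    [-22 ≡ 57 mod 79]
  = (79|57)    [QR: 57 ≡ 1 mod 4, sign kept]
  = (22|57)    [79 ≡ 22 mod 57]
  = (11|57)    [57 ≡ 1 mod 8 ⇒ (2|57) = +1]
  = (57|11)    [QR: 57 ≡ 1 mod 4, sign kept]
  = (2|11)    [57 ≡ 2 mod 11]
  = -(1|11)    [11 ≡ 3 mod 8 ⇒ (2|11) = -1]
  = -1    [(1|11) = 1]
(-22|79) = -1, and 79 is prime, so -22 is not a quadratic residue mod 79.

no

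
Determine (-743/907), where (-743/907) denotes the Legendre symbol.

Pull out -1: (-743/907) = (-1/907)·(743/907). Since 907 ≡ 3 (mod 4), (-1/907) = -1. Now have -(743/907).
Both 743 ≡ 3 and 907 ≡ 3 (mod 4), so reciprocity gives (743/907) = -(907/743). Reduce: 907 ≡ 164 (mod 743). Now have (164/743).
Factor out 2: 164 = 2^2·41. Since 743 ≡ 7 (mod 8), (2/743) = +1, and (2/743)^2 = +1. Now have (41/743).
41 ≡ 1 (mod 4), so quadratic reciprocity gives (41/743) = (743/41). Reduce: 743 ≡ 5 (mod 41). Now have (5/41).
5 ≡ 1 (mod 4), so quadratic reciprocity gives (5/41) = (41/5). Reduce: 41 ≡ 1 (mod 5). Now have (1/5).
(1/5) = 1. Collecting the sign factors: 1.

1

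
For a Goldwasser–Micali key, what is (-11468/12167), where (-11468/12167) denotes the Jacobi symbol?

(-11468/12167)
  = (699/12167)    [-11468 ≡ 699 mod 12167]
  = -(12167/699)    [QR: both ≡ 3 mod 4, sign flips]
  = -(284/699)    [12167 ≡ 284 mod 699]
  = -(71/699)    [699 ≡ 3 mod 8 ⇒ (2/699)^2 = +1]
  = (699/71)    [QR: both ≡ 3 mod 4, sign flips]
  = (60/71)    [699 ≡ 60 mod 71]
  = (15/71)    [71 ≡ 7 mod 8 ⇒ (2/71)^2 = +1]
  = -(71/15)    [QR: both ≡ 3 mod 4, sign flips]
  = -(11/15)    [71 ≡ 11 mod 15]
  = (15/11)    [QR: both ≡ 3 mod 4, sign flips]
  = (4/11)    [15 ≡ 4 mod 11]
  = (1/11)    [11 ≡ 3 mod 8 ⇒ (2/11)^2 = +1]
  = 1    [(1/11) = 1]

1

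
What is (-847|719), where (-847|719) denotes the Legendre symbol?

-1

Pull out -1: (-847|719) = (-1|719)·(847|719). Since 719 ≡ 3 (mod 4), (-1|719) = -1. Now have -(847|719).
Reduce the numerator: 847 ≡ 128 (mod 719), so (847|719) = (128|719).
Factor out 2: 128 = 2^7. Since 719 ≡ 7 (mod 8), (2|719) = +1, and (2|719)^7 = +1. Now have -(1|719).
(1|719) = 1. Collecting the sign factors: -1.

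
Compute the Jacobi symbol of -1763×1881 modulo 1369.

1

By multiplicativity, (-1763·1881|1369) = (-1763|1369)·(1881|1369).
First factor (-1763|1369):
(-1763|1369)
  = (1763|1369)    [1369 ≡ 1 mod 4 ⇒ (-1|1369) = +1]
  = (394|1369)    [1763 ≡ 394 mod 1369]
  = (197|1369)    [1369 ≡ 1 mod 8 ⇒ (2|1369) = +1]
  = (1369|197)    [QR: 197 ≡ 1 mod 4, sign kept]
  = (187|197)    [1369 ≡ 187 mod 197]
  = (197|187)    [QR: 197 ≡ 1 mod 4, sign kept]
  = (10|187)    [197 ≡ 10 mod 187]
  = -(5|187)    [187 ≡ 3 mod 8 ⇒ (2|187) = -1]
  = -(187|5)    [QR: 5 ≡ 1 mod 4, sign kept]
  = -(2|5)    [187 ≡ 2 mod 5]
  = (1|5)    [5 ≡ 5 mod 8 ⇒ (2|5) = -1]
  = 1    [(1|5) = 1]
Second factor (1881|1369):
(1881|1369)
  = (512|1369)    [1881 ≡ 512 mod 1369]
  = (1|1369)    [1369 ≡ 1 mod 8 ⇒ (2|1369)^9 = +1]
  = 1    [(1|1369) = 1]
Product: (1)·(1) = 1.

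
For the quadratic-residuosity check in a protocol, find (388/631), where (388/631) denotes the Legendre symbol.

1

(388/631)
  = (97/631)    [631 ≡ 7 mod 8 ⇒ (2/631)^2 = +1]
  = (631/97)    [QR: 97 ≡ 1 mod 4, sign kept]
  = (49/97)    [631 ≡ 49 mod 97]
  = (97/49)    [QR: 49 ≡ 1 mod 4, sign kept]
  = (48/49)    [97 ≡ 48 mod 49]
  = (3/49)    [49 ≡ 1 mod 8 ⇒ (2/49)^4 = +1]
  = (49/3)    [QR: 49 ≡ 1 mod 4, sign kept]
  = (1/3)    [49 ≡ 1 mod 3]
  = 1    [(1/3) = 1]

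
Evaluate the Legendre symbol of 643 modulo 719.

(643 / 719)
  = -(719 / 643)    [QR: both ≡ 3 mod 4, sign flips]
  = -(76 / 643)    [719 ≡ 76 mod 643]
  = -(19 / 643)    [643 ≡ 3 mod 8 ⇒ (2 / 643)^2 = +1]
  = (643 / 19)    [QR: both ≡ 3 mod 4, sign flips]
  = (16 / 19)    [643 ≡ 16 mod 19]
  = (1 / 19)    [19 ≡ 3 mod 8 ⇒ (2 / 19)^4 = +1]
  = 1    [(1 / 19) = 1]

1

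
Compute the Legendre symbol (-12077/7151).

-1

(-12077/7151)
  = (2225/7151)    [-12077 ≡ 2225 mod 7151]
  = (7151/2225)    [QR: 2225 ≡ 1 mod 4, sign kept]
  = (476/2225)    [7151 ≡ 476 mod 2225]
  = (119/2225)    [2225 ≡ 1 mod 8 ⇒ (2/2225)^2 = +1]
  = (2225/119)    [QR: 2225 ≡ 1 mod 4, sign kept]
  = (83/119)    [2225 ≡ 83 mod 119]
  = -(119/83)    [QR: both ≡ 3 mod 4, sign flips]
  = -(36/83)    [119 ≡ 36 mod 83]
  = -(9/83)    [83 ≡ 3 mod 8 ⇒ (2/83)^2 = +1]
  = -(83/9)    [QR: 9 ≡ 1 mod 4, sign kept]
  = -(2/9)    [83 ≡ 2 mod 9]
  = -(1/9)    [9 ≡ 1 mod 8 ⇒ (2/9) = +1]
  = -1    [(1/9) = 1]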